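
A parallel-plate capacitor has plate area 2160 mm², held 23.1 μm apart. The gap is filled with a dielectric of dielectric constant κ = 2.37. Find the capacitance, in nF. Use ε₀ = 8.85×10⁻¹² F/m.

A = 2160 mm² = 2.16×10⁻³ m².
C = κε₀A/d = 2.37 × 8.85×10⁻¹² × 2.16×10⁻³ / 2.31×10⁻⁵ = 1.96×10⁻⁹ F.

C ≈ 1.96 nF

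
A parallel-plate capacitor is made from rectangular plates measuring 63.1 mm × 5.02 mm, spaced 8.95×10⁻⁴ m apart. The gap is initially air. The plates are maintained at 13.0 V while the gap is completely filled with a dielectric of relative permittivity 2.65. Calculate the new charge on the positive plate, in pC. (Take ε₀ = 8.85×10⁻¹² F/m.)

108 pC

A = 63.1 × 5.02 mm² = 3.17×10⁻⁴ m².
Initially C₁ = ε₀A/d = 8.85×10⁻¹² × 3.17×10⁻⁴ / 8.95×10⁻⁴ = 3.13×10⁻¹² F.
Q₁ = 4.07×10⁻¹¹ C.
Battery connected ⇒ V is held fixed. C₂ = 2.65 C₁ and Q = CV, so Q₂/Q₁ = C₂/C₁ = 2.65.
Q₂ = 2.65 × 4.07×10⁻¹¹ = 1.08×10⁻¹⁰ C.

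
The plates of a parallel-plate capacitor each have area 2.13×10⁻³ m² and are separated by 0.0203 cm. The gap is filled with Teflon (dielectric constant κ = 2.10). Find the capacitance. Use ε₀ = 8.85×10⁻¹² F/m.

195 pF

C = κε₀A/d = 2.10 × 8.85×10⁻¹² × 2.13×10⁻³ / 2.03×10⁻⁴ = 1.95×10⁻¹⁰ F.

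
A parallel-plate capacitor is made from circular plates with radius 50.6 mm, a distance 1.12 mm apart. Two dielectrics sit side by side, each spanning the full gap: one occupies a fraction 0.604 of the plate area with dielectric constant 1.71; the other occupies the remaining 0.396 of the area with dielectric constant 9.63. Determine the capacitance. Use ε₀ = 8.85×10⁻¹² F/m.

A = π(50.6 mm)² = 8.04×10⁻³ m².
Side-by-side slabs ⇒ two capacitors in parallel, each spanning the full gap.
C₁ = κ₁ε₀A₁/d = 1.71 × 8.85×10⁻¹² × 4.86×10⁻³ / 1.12×10⁻³ = 6.56×10⁻¹¹ F.
C₂ = κ₂ε₀A₂/d = 9.63 × 8.85×10⁻¹² × 3.19×10⁻³ / 1.12×10⁻³ = 2.42×10⁻¹⁰ F.
C = C₁ + C₂ = 3.08×10⁻¹⁰ F.

C ≈ 308 pF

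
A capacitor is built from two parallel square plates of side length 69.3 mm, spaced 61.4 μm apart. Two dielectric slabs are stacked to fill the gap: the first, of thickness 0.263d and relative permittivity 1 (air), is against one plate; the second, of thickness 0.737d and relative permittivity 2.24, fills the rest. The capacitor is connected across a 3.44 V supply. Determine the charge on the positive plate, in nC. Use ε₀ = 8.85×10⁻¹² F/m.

A = (69.3 mm)² = 4.80×10⁻³ m².
Stacked slabs ⇒ two capacitors in series, each with the full plate area.
C₁ = κ₁ε₀A/d₁ = 1.00 × 8.85×10⁻¹² × 4.80×10⁻³ / 1.61×10⁻⁵ = 2.63×10⁻⁹ F.
C₂ = κ₂ε₀A/d₂ = 2.24 × 8.85×10⁻¹² × 4.80×10⁻³ / 4.53×10⁻⁵ = 2.10×10⁻⁹ F.
C = (1/C₁ + 1/C₂)⁻¹ = 1.17×10⁻⁹ F.
Q = CV = 1.17×10⁻⁹ × 3.44 = 4.02×10⁻⁹ C.

Q ≈ 4.02 nC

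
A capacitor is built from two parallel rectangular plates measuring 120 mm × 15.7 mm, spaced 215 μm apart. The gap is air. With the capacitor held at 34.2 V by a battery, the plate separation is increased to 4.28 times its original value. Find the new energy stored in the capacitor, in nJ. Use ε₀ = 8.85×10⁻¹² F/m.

10.6 nJ

A = 120 × 15.7 mm² = 1.88×10⁻³ m².
Initially C₁ = ε₀A/d = 8.85×10⁻¹² × 1.88×10⁻³ / 2.15×10⁻⁴ = 7.76×10⁻¹¹ F.
U₁ = 4.54×10⁻⁸ J.
Battery connected ⇒ V is held fixed. C₂ = 0.234 C₁ and U = ½CV², so U₂/U₁ = C₂/C₁ = 0.234.
U₂ = 0.234 × 4.54×10⁻⁸ = 1.06×10⁻⁸ J.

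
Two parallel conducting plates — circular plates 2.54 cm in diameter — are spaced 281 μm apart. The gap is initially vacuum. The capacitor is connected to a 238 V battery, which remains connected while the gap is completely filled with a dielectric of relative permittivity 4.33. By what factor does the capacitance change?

C = κε₀A/d scales with κ, so C₂/C₁ = κ = 4.33.

4.33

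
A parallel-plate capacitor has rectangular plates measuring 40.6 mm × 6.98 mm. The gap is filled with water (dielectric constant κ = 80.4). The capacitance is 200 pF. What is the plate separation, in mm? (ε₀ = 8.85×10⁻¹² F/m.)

1.01 mm

A = 40.6 × 6.98 mm² = 2.83×10⁻⁴ m².
d = κε₀A/C = 80.4 × 8.85×10⁻¹² × 2.83×10⁻⁴ / 2.00×10⁻¹⁰ = 1.01×10⁻³ m.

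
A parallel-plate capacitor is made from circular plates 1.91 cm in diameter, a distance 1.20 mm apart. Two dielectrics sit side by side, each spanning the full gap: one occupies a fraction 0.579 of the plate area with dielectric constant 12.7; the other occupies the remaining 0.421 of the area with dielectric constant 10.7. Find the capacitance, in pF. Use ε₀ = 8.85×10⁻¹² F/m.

25.1 pF

A = π(1.91/2 cm)² = 2.87×10⁻⁴ m².
Side-by-side slabs ⇒ two capacitors in parallel, each spanning the full gap.
C₁ = κ₁ε₀A₁/d = 12.7 × 8.85×10⁻¹² × 1.66×10⁻⁴ / 1.20×10⁻³ = 1.55×10⁻¹¹ F.
C₂ = κ₂ε₀A₂/d = 10.7 × 8.85×10⁻¹² × 1.21×10⁻⁴ / 1.20×10⁻³ = 9.52×10⁻¹² F.
C = C₁ + C₂ = 2.51×10⁻¹¹ F.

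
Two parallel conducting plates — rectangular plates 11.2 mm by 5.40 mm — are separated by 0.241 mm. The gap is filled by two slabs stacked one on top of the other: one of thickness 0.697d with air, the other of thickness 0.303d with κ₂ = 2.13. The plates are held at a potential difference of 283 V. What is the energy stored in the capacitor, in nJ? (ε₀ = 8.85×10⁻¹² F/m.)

A = 11.2 × 5.40 mm² = 6.05×10⁻⁵ m².
Stacked slabs ⇒ two capacitors in series, each with the full plate area.
C₁ = κ₁ε₀A/d₁ = 1.00 × 8.85×10⁻¹² × 6.05×10⁻⁵ / 1.68×10⁻⁴ = 3.19×10⁻¹² F.
C₂ = κ₂ε₀A/d₂ = 2.13 × 8.85×10⁻¹² × 6.05×10⁻⁵ / 7.30×10⁻⁵ = 1.56×10⁻¹¹ F.
C = (1/C₁ + 1/C₂)⁻¹ = 2.65×10⁻¹² F.
U = ½CV² = ½ × 2.65×10⁻¹² × (283)² = 1.06×10⁻⁷ J.

106 nJ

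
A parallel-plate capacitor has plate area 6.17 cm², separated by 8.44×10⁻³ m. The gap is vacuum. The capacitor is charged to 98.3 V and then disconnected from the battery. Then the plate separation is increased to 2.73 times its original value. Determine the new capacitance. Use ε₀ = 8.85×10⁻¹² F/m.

2.37×10⁻⁷ μF

A = 6.17 cm² = 6.17×10⁻⁴ m².
Initially C₁ = ε₀A/d = 8.85×10⁻¹² × 6.17×10⁻⁴ / 8.44×10⁻³ = 6.47×10⁻¹³ F.
C = ε₀A/d scales as 1/d, so C₂/C₁ = d₁/d₂ = 1/2.73 = 0.366.
C₂ = 0.366 × 6.47×10⁻¹³ = 2.37×10⁻¹³ F.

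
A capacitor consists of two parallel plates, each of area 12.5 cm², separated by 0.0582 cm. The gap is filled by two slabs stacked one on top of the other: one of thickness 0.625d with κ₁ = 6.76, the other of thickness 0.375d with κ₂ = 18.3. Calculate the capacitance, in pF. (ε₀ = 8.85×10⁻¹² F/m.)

A = 12.5 cm² = 1.25×10⁻³ m².
Stacked slabs ⇒ two capacitors in series, each with the full plate area.
C₁ = κ₁ε₀A/d₁ = 6.76 × 8.85×10⁻¹² × 1.25×10⁻³ / 3.64×10⁻⁴ = 2.06×10⁻¹⁰ F.
C₂ = κ₂ε₀A/d₂ = 18.3 × 8.85×10⁻¹² × 1.25×10⁻³ / 2.18×10⁻⁴ = 9.28×10⁻¹⁰ F.
C = (1/C₁ + 1/C₂)⁻¹ = 1.68×10⁻¹⁰ F.

168 pF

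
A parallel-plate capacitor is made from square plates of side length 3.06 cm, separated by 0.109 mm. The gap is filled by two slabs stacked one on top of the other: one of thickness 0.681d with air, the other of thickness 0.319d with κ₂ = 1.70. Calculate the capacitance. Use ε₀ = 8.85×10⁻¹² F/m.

A = (3.06 cm)² = 9.36×10⁻⁴ m².
Stacked slabs ⇒ two capacitors in series, each with the full plate area.
C₁ = κ₁ε₀A/d₁ = 1.00 × 8.85×10⁻¹² × 9.36×10⁻⁴ / 7.42×10⁻⁵ = 1.12×10⁻¹⁰ F.
C₂ = κ₂ε₀A/d₂ = 1.70 × 8.85×10⁻¹² × 9.36×10⁻⁴ / 3.48×10⁻⁵ = 4.05×10⁻¹⁰ F.
C = (1/C₁ + 1/C₂)⁻¹ = 8.75×10⁻¹¹ F.

C ≈ 87.5 pF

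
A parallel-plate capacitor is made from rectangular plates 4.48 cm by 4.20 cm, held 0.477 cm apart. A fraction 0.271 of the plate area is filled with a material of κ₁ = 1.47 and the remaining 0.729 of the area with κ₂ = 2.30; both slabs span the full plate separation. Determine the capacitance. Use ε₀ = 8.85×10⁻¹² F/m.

A = 4.48 × 4.20 cm² = 1.88×10⁻³ m².
Side-by-side slabs ⇒ two capacitors in parallel, each spanning the full gap.
C₁ = κ₁ε₀A₁/d = 1.47 × 8.85×10⁻¹² × 5.10×10⁻⁴ / 4.77×10⁻³ = 1.39×10⁻¹² F.
C₂ = κ₂ε₀A₂/d = 2.30 × 8.85×10⁻¹² × 1.37×10⁻³ / 4.77×10⁻³ = 5.85×10⁻¹² F.
C = C₁ + C₂ = 7.24×10⁻¹² F.

7.24 pF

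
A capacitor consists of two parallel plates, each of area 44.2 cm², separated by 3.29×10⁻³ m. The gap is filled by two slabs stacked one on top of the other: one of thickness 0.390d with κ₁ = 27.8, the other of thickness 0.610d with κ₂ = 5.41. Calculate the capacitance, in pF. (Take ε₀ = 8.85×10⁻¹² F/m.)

A = 44.2 cm² = 4.42×10⁻³ m².
Stacked slabs ⇒ two capacitors in series, each with the full plate area.
C₁ = κ₁ε₀A/d₁ = 27.8 × 8.85×10⁻¹² × 4.42×10⁻³ / 1.28×10⁻³ = 8.48×10⁻¹⁰ F.
C₂ = κ₂ε₀A/d₂ = 5.41 × 8.85×10⁻¹² × 4.42×10⁻³ / 2.01×10⁻³ = 1.05×10⁻¹⁰ F.
C = (1/C₁ + 1/C₂)⁻¹ = 9.38×10⁻¹¹ F.

93.8 pF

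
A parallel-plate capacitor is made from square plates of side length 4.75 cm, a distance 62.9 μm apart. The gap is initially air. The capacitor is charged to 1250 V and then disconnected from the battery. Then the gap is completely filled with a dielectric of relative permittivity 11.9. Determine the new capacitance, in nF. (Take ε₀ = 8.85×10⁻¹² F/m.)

A = (4.75 cm)² = 2.26×10⁻³ m².
Initially C₁ = ε₀A/d = 8.85×10⁻¹² × 2.26×10⁻³ / 6.29×10⁻⁵ = 3.17×10⁻¹⁰ F.
C = κε₀A/d scales with κ, so C₂/C₁ = κ = 11.9.
C₂ = 11.9 × 3.17×10⁻¹⁰ = 3.78×10⁻⁹ F.

3.78 nF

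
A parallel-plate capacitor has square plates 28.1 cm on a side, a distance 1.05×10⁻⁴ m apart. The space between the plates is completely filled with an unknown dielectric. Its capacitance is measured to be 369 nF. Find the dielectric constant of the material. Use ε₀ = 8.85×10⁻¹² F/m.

A = (28.1 cm)² = 7.90×10⁻² m².
κ = Cd/(ε₀A) = 3.69×10⁻⁷ × 1.05×10⁻⁴ / (8.85×10⁻¹² × 7.90×10⁻²) = 55.4.

κ ≈ 55.4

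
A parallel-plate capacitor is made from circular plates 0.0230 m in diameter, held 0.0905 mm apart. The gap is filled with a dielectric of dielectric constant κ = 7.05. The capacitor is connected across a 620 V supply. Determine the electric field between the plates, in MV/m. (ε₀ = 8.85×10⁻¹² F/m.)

E ≈ 6.85 MV/m

E = V/d = 620 / 9.05×10⁻⁵ = 6.85×10⁶ V/m.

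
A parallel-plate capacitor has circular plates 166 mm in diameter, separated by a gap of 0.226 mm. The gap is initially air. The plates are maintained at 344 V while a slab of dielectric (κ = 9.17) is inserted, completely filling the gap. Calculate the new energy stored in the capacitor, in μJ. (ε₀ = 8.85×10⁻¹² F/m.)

A = π(166/2 mm)² = 2.16×10⁻² m².
Initially C₁ = ε₀A/d = 8.85×10⁻¹² × 2.16×10⁻² / 2.26×10⁻⁴ = 8.48×10⁻¹⁰ F.
U₁ = 5.01×10⁻⁵ J.
Battery connected ⇒ V is held fixed. C₂ = 9.17 C₁ and U = ½CV², so U₂/U₁ = C₂/C₁ = 9.17.
U₂ = 9.17 × 5.01×10⁻⁵ = 4.60×10⁻⁴ J.

U ≈ 460 μJ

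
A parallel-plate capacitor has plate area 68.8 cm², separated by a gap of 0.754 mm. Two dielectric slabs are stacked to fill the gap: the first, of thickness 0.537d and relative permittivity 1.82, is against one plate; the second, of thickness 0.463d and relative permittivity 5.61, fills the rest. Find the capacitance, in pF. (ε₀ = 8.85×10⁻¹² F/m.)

214 pF

A = 68.8 cm² = 6.88×10⁻³ m².
Stacked slabs ⇒ two capacitors in series, each with the full plate area.
C₁ = κ₁ε₀A/d₁ = 1.82 × 8.85×10⁻¹² × 6.88×10⁻³ / 4.05×10⁻⁴ = 2.74×10⁻¹⁰ F.
C₂ = κ₂ε₀A/d₂ = 5.61 × 8.85×10⁻¹² × 6.88×10⁻³ / 3.49×10⁻⁴ = 9.78×10⁻¹⁰ F.
C = (1/C₁ + 1/C₂)⁻¹ = 2.14×10⁻¹⁰ F.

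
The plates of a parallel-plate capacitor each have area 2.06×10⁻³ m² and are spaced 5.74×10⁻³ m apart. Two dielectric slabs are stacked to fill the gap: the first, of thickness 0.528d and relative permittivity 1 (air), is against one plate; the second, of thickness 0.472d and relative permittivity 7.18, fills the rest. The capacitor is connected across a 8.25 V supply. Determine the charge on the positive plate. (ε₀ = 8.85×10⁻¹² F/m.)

Stacked slabs ⇒ two capacitors in series, each with the full plate area.
C₁ = κ₁ε₀A/d₁ = 1.00 × 8.85×10⁻¹² × 2.06×10⁻³ / 3.03×10⁻³ = 6.02×10⁻¹² F.
C₂ = κ₂ε₀A/d₂ = 7.18 × 8.85×10⁻¹² × 2.06×10⁻³ / 2.71×10⁻³ = 4.83×10⁻¹¹ F.
C = (1/C₁ + 1/C₂)⁻¹ = 5.35×10⁻¹² F.
Q = CV = 5.35×10⁻¹² × 8.25 = 4.41×10⁻¹¹ C.

44.1 pC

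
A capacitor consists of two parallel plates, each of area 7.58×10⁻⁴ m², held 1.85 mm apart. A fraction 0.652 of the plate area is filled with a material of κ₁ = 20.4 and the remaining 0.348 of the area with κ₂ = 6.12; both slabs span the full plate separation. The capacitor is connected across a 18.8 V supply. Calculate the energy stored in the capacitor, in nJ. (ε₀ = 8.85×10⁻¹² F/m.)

Side-by-side slabs ⇒ two capacitors in parallel, each spanning the full gap.
C₁ = κ₁ε₀A₁/d = 20.4 × 8.85×10⁻¹² × 4.94×10⁻⁴ / 1.85×10⁻³ = 4.82×10⁻¹¹ F.
C₂ = κ₂ε₀A₂/d = 6.12 × 8.85×10⁻¹² × 2.64×10⁻⁴ / 1.85×10⁻³ = 7.72×10⁻¹² F.
C = C₁ + C₂ = 5.60×10⁻¹¹ F.
U = ½CV² = ½ × 5.60×10⁻¹¹ × (18.8)² = 9.89×10⁻⁹ J.

U ≈ 9.89 nJ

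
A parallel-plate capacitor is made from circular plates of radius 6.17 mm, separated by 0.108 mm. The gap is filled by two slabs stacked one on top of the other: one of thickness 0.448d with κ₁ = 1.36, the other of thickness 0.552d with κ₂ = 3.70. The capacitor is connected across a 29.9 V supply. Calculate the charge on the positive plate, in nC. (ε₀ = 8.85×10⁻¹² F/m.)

A = π(6.17 mm)² = 1.20×10⁻⁴ m².
Stacked slabs ⇒ two capacitors in series, each with the full plate area.
C₁ = κ₁ε₀A/d₁ = 1.36 × 8.85×10⁻¹² × 1.20×10⁻⁴ / 4.84×10⁻⁵ = 2.98×10⁻¹¹ F.
C₂ = κ₂ε₀A/d₂ = 3.70 × 8.85×10⁻¹² × 1.20×10⁻⁴ / 5.96×10⁻⁵ = 6.57×10⁻¹¹ F.
C = (1/C₁ + 1/C₂)⁻¹ = 2.05×10⁻¹¹ F.
Q = CV = 2.05×10⁻¹¹ × 29.9 = 6.12×10⁻¹⁰ C.

Q ≈ 0.612 nC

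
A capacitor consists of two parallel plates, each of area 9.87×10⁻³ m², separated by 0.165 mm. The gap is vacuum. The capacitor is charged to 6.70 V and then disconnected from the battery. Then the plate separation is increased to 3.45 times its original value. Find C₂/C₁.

C = ε₀A/d scales as 1/d, so C₂/C₁ = d₁/d₂ = 1/3.45 = 0.290.

0.290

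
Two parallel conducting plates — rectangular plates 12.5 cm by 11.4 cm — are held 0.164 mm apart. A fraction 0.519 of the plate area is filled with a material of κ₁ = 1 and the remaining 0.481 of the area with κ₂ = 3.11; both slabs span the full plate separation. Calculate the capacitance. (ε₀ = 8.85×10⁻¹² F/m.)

C ≈ 1.55 nF

A = 12.5 × 11.4 cm² = 1.43×10⁻² m².
Side-by-side slabs ⇒ two capacitors in parallel, each spanning the full gap.
C₁ = κ₁ε₀A₁/d = 1.00 × 8.85×10⁻¹² × 7.40×10⁻³ / 1.64×10⁻⁴ = 3.99×10⁻¹⁰ F.
C₂ = κ₂ε₀A₂/d = 3.11 × 8.85×10⁻¹² × 6.85×10⁻³ / 1.64×10⁻⁴ = 1.15×10⁻⁹ F.
C = C₁ + C₂ = 1.55×10⁻⁹ F.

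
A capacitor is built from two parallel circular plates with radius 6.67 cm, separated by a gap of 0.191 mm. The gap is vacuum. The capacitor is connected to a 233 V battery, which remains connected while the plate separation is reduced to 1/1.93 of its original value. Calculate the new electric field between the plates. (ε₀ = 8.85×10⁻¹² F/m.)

A = π(6.67 cm)² = 1.40×10⁻² m².
Initially C₁ = ε₀A/d = 8.85×10⁻¹² × 1.40×10⁻² / 1.91×10⁻⁴ = 6.48×10⁻¹⁰ F.
E₁ = 1.22×10⁶ V/m.
Battery connected ⇒ V is held fixed. E = V/d, so E₂/E₁ = d₁/d₂ = 1.93.
E₂ = 1.93 × 1.22×10⁶ = 2.35×10⁶ V/m.

2.35 MV/m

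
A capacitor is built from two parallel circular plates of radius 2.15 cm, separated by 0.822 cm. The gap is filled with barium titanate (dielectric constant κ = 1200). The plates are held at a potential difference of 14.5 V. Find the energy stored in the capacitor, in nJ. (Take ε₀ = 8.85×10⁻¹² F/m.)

A = π(2.15 cm)² = 1.45×10⁻³ m².
C = κε₀A/d = 1200 × 8.85×10⁻¹² × 1.45×10⁻³ / 8.22×10⁻³ = 1.88×10⁻⁹ F.
U = ½CV² = ½ × 1.88×10⁻⁹ × (14.5)² = 1.97×10⁻⁷ J.

197 nJ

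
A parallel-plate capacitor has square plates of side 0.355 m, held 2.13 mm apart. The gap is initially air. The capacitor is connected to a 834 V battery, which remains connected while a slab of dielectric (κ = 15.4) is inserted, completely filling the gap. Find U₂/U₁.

Battery connected ⇒ V is held fixed.
C₂ = 15.4 C₁ and U = ½CV², so U₂/U₁ = C₂/C₁ = 15.4.

15.4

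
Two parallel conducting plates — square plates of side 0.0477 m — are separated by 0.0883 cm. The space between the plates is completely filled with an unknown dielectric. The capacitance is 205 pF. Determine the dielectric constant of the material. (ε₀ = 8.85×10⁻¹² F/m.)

A = (0.0477 m)² = 2.28×10⁻³ m².
κ = Cd/(ε₀A) = 2.05×10⁻¹⁰ × 8.83×10⁻⁴ / (8.85×10⁻¹² × 2.28×10⁻³) = 8.99.

κ ≈ 8.99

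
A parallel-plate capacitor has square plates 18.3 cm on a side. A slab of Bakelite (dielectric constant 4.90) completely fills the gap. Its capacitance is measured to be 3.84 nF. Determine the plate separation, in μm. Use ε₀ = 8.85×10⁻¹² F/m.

378 μm

A = (18.3 cm)² = 3.35×10⁻² m².
d = κε₀A/C = 4.90 × 8.85×10⁻¹² × 3.35×10⁻² / 3.84×10⁻⁹ = 3.78×10⁻⁴ m.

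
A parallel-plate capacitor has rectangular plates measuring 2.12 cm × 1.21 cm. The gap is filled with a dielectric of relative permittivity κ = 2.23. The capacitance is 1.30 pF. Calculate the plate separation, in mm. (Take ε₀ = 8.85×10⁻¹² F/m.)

d ≈ 3.89 mm

A = 2.12 × 1.21 cm² = 2.57×10⁻⁴ m².
d = κε₀A/C = 2.23 × 8.85×10⁻¹² × 2.57×10⁻⁴ / 1.30×10⁻¹² = 3.89×10⁻³ m.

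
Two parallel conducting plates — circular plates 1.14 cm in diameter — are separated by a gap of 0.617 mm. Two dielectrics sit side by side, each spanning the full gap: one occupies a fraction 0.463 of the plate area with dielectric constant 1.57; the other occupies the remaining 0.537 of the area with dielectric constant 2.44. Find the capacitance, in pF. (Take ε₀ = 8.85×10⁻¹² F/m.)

A = π(1.14/2 cm)² = 1.02×10⁻⁴ m².
Side-by-side slabs ⇒ two capacitors in parallel, each spanning the full gap.
C₁ = κ₁ε₀A₁/d = 1.57 × 8.85×10⁻¹² × 4.73×10⁻⁵ / 6.17×10⁻⁴ = 1.06×10⁻¹² F.
C₂ = κ₂ε₀A₂/d = 2.44 × 8.85×10⁻¹² × 5.48×10⁻⁵ / 6.17×10⁻⁴ = 1.92×10⁻¹² F.
C = C₁ + C₂ = 2.98×10⁻¹² F.

C ≈ 2.98 pF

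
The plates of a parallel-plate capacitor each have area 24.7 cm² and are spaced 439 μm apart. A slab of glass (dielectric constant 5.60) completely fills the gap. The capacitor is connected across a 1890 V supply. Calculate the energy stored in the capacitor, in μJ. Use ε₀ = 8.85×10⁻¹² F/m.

U ≈ 498 μJ

A = 24.7 cm² = 2.47×10⁻³ m².
C = κε₀A/d = 5.60 × 8.85×10⁻¹² × 2.47×10⁻³ / 4.39×10⁻⁴ = 2.79×10⁻¹⁰ F.
U = ½CV² = ½ × 2.79×10⁻¹⁰ × (1890)² = 4.98×10⁻⁴ J.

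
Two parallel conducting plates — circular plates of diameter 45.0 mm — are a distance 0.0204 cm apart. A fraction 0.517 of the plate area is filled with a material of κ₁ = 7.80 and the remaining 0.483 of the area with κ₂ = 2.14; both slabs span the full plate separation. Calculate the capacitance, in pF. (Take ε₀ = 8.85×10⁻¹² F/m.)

A = π(45.0/2 mm)² = 1.59×10⁻³ m².
Side-by-side slabs ⇒ two capacitors in parallel, each spanning the full gap.
C₁ = κ₁ε₀A₁/d = 7.80 × 8.85×10⁻¹² × 8.22×10⁻⁴ / 2.04×10⁻⁴ = 2.78×10⁻¹⁰ F.
C₂ = κ₂ε₀A₂/d = 2.14 × 8.85×10⁻¹² × 7.68×10⁻⁴ / 2.04×10⁻⁴ = 7.13×10⁻¹¹ F.
C = C₁ + C₂ = 3.50×10⁻¹⁰ F.

C ≈ 350 pF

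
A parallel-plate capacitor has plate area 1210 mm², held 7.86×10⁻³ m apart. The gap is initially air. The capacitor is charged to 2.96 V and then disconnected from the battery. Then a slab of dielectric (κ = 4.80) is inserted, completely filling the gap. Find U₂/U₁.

Isolated ⇒ Q is held fixed.
C₂ = 4.80 C₁ and U = Q²/(2C), so U₂/U₁ = C₁/C₂ = 0.208.

U₂/U₁ ≈ 0.208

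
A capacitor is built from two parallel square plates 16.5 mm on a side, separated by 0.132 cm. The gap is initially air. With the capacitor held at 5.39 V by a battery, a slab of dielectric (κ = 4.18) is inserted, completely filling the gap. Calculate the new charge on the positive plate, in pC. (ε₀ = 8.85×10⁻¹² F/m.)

A = (16.5 mm)² = 2.72×10⁻⁴ m².
Initially C₁ = ε₀A/d = 8.85×10⁻¹² × 2.72×10⁻⁴ / 1.32×10⁻³ = 1.83×10⁻¹² F.
Q₁ = 9.84×10⁻¹² C.
Battery connected ⇒ V is held fixed. C₂ = 4.18 C₁ and Q = CV, so Q₂/Q₁ = C₂/C₁ = 4.18.
Q₂ = 4.18 × 9.84×10⁻¹² = 4.11×10⁻¹¹ C.

41.1 pC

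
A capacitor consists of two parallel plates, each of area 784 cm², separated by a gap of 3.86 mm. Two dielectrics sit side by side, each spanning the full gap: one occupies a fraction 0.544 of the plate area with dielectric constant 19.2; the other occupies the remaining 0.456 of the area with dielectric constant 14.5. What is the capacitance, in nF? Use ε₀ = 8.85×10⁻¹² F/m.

A = 784 cm² = 7.84×10⁻² m².
Side-by-side slabs ⇒ two capacitors in parallel, each spanning the full gap.
C₁ = κ₁ε₀A₁/d = 19.2 × 8.85×10⁻¹² × 4.26×10⁻² / 3.86×10⁻³ = 1.88×10⁻⁹ F.
C₂ = κ₂ε₀A₂/d = 14.5 × 8.85×10⁻¹² × 3.58×10⁻² / 3.86×10⁻³ = 1.19×10⁻⁹ F.
C = C₁ + C₂ = 3.07×10⁻⁹ F.

C ≈ 3.07 nF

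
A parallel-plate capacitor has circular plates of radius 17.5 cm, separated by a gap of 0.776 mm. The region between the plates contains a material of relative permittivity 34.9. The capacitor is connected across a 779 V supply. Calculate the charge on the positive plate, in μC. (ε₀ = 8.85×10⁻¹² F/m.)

A = π(17.5 cm)² = 9.62×10⁻² m².
C = κε₀A/d = 34.9 × 8.85×10⁻¹² × 9.62×10⁻² / 7.76×10⁻⁴ = 3.83×10⁻⁸ F.
Q = CV = 3.83×10⁻⁸ × 779 = 2.98×10⁻⁵ C.

Q ≈ 29.8 μC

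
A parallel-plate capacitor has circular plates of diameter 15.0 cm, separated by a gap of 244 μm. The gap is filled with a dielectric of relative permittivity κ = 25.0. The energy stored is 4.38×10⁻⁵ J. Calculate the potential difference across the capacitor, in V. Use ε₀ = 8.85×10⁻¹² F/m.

A = π(15.0/2 cm)² = 1.77×10⁻² m².
C = κε₀A/d = 25.0 × 8.85×10⁻¹² × 1.77×10⁻² / 2.44×10⁻⁴ = 1.60×10⁻⁸ F.
V = √(2U/C) = √(2 × 4.38×10⁻⁵ / 1.60×10⁻⁸) = 73.9 V.

73.9 V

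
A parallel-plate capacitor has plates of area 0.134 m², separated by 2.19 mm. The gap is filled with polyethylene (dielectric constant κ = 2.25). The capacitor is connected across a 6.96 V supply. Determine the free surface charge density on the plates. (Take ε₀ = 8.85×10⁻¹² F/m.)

σ ≈ 63.3 nC/m²

C = κε₀A/d = 2.25 × 8.85×10⁻¹² × 0.134 / 2.19×10⁻³ = 1.22×10⁻⁹ F.
σ = Q/A = CV/A = 1.22×10⁻⁹ × 6.96 / 0.134 = 6.33×10⁻⁸ C/m².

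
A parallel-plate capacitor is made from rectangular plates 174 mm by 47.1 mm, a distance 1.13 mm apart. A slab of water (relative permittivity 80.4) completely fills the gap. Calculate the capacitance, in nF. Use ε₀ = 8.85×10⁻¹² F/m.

C ≈ 5.16 nF

A = 174 × 47.1 mm² = 8.20×10⁻³ m².
C = κε₀A/d = 80.4 × 8.85×10⁻¹² × 8.20×10⁻³ / 1.13×10⁻³ = 5.16×10⁻⁹ F.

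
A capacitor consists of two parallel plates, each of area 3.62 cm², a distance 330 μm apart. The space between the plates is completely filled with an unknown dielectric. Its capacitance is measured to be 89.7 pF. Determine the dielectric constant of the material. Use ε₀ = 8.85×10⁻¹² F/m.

9.24

A = 3.62 cm² = 3.62×10⁻⁴ m².
κ = Cd/(ε₀A) = 8.97×10⁻¹¹ × 3.30×10⁻⁴ / (8.85×10⁻¹² × 3.62×10⁻⁴) = 9.24.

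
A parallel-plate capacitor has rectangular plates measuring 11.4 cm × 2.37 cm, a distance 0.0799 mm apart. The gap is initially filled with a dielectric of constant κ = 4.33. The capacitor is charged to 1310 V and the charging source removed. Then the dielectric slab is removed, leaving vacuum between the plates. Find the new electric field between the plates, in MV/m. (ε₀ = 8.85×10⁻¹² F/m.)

A = 11.4 × 2.37 cm² = 2.70×10⁻³ m².
Initially C₁ = κε₀A/d = 4.33 × 8.85×10⁻¹² × 2.70×10⁻³ / 7.99×10⁻⁵ = 1.30×10⁻⁹ F.
E₁ = 1.64×10⁷ V/m.
Isolated ⇒ Q is held fixed. V₂ = Q/C₂ = V₁/0.231; E = V/d, so E₂/E₁ = (V₂/V₁)(d₁/d₂) = 4.33.
E₂ = 4.33 × 1.64×10⁷ = 7.10×10⁷ V/m.

E ≈ 71.0 MV/m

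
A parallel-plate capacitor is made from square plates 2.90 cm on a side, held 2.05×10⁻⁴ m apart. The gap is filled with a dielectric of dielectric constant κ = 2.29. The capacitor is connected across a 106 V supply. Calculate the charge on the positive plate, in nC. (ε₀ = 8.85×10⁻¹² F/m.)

8.81 nC

A = (2.90 cm)² = 8.41×10⁻⁴ m².
C = κε₀A/d = 2.29 × 8.85×10⁻¹² × 8.41×10⁻⁴ / 2.05×10⁻⁴ = 8.31×10⁻¹¹ F.
Q = CV = 8.31×10⁻¹¹ × 106 = 8.81×10⁻⁹ C.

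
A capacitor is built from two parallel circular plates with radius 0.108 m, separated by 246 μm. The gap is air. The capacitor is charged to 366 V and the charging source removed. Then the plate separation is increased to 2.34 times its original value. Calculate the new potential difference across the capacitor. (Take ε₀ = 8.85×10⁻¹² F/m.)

V ≈ 0.856 kV

A = π(0.108 m)² = 3.66×10⁻² m².
Initially C₁ = ε₀A/d = 8.85×10⁻¹² × 3.66×10⁻² / 2.46×10⁻⁴ = 1.32×10⁻⁹ F.
V₁ = 3.66×10² V.
Isolated ⇒ Q is held fixed. C₂ = 0.427 C₁ and V = Q/C, so V₂/V₁ = C₁/C₂ = 2.34.
V₂ = 2.34 × 3.66×10² = 8.56×10² V.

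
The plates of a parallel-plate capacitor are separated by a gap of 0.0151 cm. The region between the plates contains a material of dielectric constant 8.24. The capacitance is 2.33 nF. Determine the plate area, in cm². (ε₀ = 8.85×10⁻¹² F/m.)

A ≈ 48.2 cm²

A = Cd/(κε₀) = 2.33×10⁻⁹ × 1.51×10⁻⁴ / (8.24 × 8.85×10⁻¹²) = 4.82×10⁻³ m².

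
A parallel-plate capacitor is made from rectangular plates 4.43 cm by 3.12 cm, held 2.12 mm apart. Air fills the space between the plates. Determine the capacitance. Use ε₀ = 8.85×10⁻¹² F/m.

A = 4.43 × 3.12 cm² = 1.38×10⁻³ m².
C = ε₀A/d = 8.85×10⁻¹² × 1.38×10⁻³ / 2.12×10⁻³ = 5.77×10⁻¹² F.

C ≈ 5.77 pF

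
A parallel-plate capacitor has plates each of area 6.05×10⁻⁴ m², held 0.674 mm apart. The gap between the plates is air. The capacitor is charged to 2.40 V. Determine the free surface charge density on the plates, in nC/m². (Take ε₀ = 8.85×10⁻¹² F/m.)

C = ε₀A/d = 8.85×10⁻¹² × 6.05×10⁻⁴ / 6.74×10⁻⁴ = 7.94×10⁻¹² F.
σ = Q/A = CV/A = 7.94×10⁻¹² × 2.40 / 6.05×10⁻⁴ = 3.15×10⁻⁸ C/m².

σ ≈ 31.5 nC/m²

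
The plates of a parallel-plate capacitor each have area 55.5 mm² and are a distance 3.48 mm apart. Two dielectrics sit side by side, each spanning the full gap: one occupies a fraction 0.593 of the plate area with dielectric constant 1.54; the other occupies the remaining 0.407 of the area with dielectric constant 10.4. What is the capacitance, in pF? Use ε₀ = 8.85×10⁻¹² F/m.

A = 55.5 mm² = 5.55×10⁻⁵ m².
Side-by-side slabs ⇒ two capacitors in parallel, each spanning the full gap.
C₁ = κ₁ε₀A₁/d = 1.54 × 8.85×10⁻¹² × 3.29×10⁻⁵ / 3.48×10⁻³ = 1.29×10⁻¹³ F.
C₂ = κ₂ε₀A₂/d = 10.4 × 8.85×10⁻¹² × 2.26×10⁻⁵ / 3.48×10⁻³ = 5.97×10⁻¹³ F.
C = C₁ + C₂ = 7.26×10⁻¹³ F.

C ≈ 0.726 pF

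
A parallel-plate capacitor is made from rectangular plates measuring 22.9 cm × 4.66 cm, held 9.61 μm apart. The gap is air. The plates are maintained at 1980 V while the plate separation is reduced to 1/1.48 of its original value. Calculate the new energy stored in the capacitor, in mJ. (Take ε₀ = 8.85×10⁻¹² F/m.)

28.5 mJ

A = 22.9 × 4.66 cm² = 1.07×10⁻² m².
Initially C₁ = ε₀A/d = 8.85×10⁻¹² × 1.07×10⁻² / 9.61×10⁻⁶ = 9.83×10⁻⁹ F.
U₁ = 1.93×10⁻² J.
Battery connected ⇒ V is held fixed. C₂ = 1.48 C₁ and U = ½CV², so U₂/U₁ = C₂/C₁ = 1.48.
U₂ = 1.48 × 1.93×10⁻² = 2.85×10⁻² J.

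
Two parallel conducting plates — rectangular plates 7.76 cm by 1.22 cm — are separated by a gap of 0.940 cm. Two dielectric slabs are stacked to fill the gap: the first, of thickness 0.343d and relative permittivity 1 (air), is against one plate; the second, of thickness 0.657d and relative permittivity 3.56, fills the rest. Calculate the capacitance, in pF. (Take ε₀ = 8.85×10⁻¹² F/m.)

1.69 pF

A = 7.76 × 1.22 cm² = 9.47×10⁻⁴ m².
Stacked slabs ⇒ two capacitors in series, each with the full plate area.
C₁ = κ₁ε₀A/d₁ = 1.00 × 8.85×10⁻¹² × 9.47×10⁻⁴ / 3.22×10⁻³ = 2.60×10⁻¹² F.
C₂ = κ₂ε₀A/d₂ = 3.56 × 8.85×10⁻¹² × 9.47×10⁻⁴ / 6.18×10⁻³ = 4.83×10⁻¹² F.
C = (1/C₁ + 1/C₂)⁻¹ = 1.69×10⁻¹² F.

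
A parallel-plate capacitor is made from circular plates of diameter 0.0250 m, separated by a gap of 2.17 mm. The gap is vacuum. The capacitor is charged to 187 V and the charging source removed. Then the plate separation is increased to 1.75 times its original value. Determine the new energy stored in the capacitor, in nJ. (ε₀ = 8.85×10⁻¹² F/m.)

U ≈ 61.3 nJ

A = π(0.0250/2 m)² = 4.91×10⁻⁴ m².
Initially C₁ = ε₀A/d = 8.85×10⁻¹² × 4.91×10⁻⁴ / 2.17×10⁻³ = 2.00×10⁻¹² F.
U₁ = 3.50×10⁻⁸ J.
Isolated ⇒ Q is held fixed. C₂ = 0.571 C₁ and U = Q²/(2C), so U₂/U₁ = C₁/C₂ = 1.75.
U₂ = 1.75 × 3.50×10⁻⁸ = 6.13×10⁻⁸ J.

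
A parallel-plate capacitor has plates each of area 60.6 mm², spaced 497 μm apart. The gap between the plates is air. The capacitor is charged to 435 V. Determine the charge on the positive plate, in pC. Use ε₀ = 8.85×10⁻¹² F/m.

469 pC

A = 60.6 mm² = 6.06×10⁻⁵ m².
C = ε₀A/d = 8.85×10⁻¹² × 6.06×10⁻⁵ / 4.97×10⁻⁴ = 1.08×10⁻¹² F.
Q = CV = 1.08×10⁻¹² × 435 = 4.69×10⁻¹⁰ C.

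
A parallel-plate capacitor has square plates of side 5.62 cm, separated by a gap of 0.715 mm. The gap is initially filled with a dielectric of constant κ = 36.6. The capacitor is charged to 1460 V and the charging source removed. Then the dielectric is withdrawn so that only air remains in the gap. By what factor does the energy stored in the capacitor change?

Isolated ⇒ Q is held fixed.
C₂ = 0.0273 C₁ and U = Q²/(2C), so U₂/U₁ = C₁/C₂ = 36.6.

36.6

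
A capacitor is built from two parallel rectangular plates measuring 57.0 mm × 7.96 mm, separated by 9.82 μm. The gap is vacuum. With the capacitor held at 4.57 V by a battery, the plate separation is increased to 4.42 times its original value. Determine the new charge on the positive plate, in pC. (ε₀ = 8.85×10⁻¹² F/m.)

A = 57.0 × 7.96 mm² = 4.54×10⁻⁴ m².
Initially C₁ = ε₀A/d = 8.85×10⁻¹² × 4.54×10⁻⁴ / 9.82×10⁻⁶ = 4.09×10⁻¹⁰ F.
Q₁ = 1.87×10⁻⁹ C.
Battery connected ⇒ V is held fixed. C₂ = 0.226 C₁ and Q = CV, so Q₂/Q₁ = C₂/C₁ = 0.226.
Q₂ = 0.226 × 1.87×10⁻⁹ = 4.23×10⁻¹⁰ C.

Q ≈ 423 pC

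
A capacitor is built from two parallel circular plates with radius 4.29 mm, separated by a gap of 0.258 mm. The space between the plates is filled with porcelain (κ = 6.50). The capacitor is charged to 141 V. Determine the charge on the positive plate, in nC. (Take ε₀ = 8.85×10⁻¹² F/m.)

A = π(4.29 mm)² = 5.78×10⁻⁵ m².
C = κε₀A/d = 6.50 × 8.85×10⁻¹² × 5.78×10⁻⁵ / 2.58×10⁻⁴ = 1.29×10⁻¹¹ F.
Q = CV = 1.29×10⁻¹¹ × 141 = 1.82×10⁻⁹ C.

Q ≈ 1.82 nC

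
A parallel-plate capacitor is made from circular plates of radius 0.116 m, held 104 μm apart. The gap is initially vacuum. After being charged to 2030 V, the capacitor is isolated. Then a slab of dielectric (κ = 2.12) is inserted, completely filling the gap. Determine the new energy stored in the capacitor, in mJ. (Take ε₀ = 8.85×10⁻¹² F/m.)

A = π(0.116 m)² = 4.23×10⁻² m².
Initially C₁ = ε₀A/d = 8.85×10⁻¹² × 4.23×10⁻² / 1.04×10⁻⁴ = 3.60×10⁻⁹ F.
U₁ = 7.41×10⁻³ J.
Isolated ⇒ Q is held fixed. C₂ = 2.12 C₁ and U = Q²/(2C), so U₂/U₁ = C₁/C₂ = 0.472.
U₂ = 0.472 × 7.41×10⁻³ = 3.50×10⁻³ J.

U ≈ 3.50 mJ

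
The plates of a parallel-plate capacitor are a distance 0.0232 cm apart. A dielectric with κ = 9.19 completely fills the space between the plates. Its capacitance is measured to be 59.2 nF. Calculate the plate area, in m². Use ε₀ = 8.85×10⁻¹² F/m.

A = Cd/(κε₀) = 5.92×10⁻⁸ × 2.32×10⁻⁴ / (9.19 × 8.85×10⁻¹²) = 0.169 m².

0.169 m²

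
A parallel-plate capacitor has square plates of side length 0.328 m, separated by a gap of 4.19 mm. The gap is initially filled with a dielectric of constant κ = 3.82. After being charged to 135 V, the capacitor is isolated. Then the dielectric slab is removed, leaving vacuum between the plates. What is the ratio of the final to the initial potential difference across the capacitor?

Isolated ⇒ Q is held fixed.
C₂ = 0.262 C₁ and V = Q/C, so V₂/V₁ = C₁/C₂ = 3.82.

V₂/V₁ ≈ 3.82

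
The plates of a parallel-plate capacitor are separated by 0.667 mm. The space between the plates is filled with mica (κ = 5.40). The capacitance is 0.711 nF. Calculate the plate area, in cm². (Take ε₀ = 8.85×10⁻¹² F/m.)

A = Cd/(κε₀) = 7.11×10⁻¹⁰ × 6.67×10⁻⁴ / (5.40 × 8.85×10⁻¹²) = 9.92×10⁻³ m².

A ≈ 99.2 cm²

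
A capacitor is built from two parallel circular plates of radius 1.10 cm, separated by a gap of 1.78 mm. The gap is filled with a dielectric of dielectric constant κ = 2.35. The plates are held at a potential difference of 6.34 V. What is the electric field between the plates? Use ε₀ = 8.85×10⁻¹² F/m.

3.56 V/mm

E = V/d = 6.34 / 1.78×10⁻³ = 3.56×10³ V/m.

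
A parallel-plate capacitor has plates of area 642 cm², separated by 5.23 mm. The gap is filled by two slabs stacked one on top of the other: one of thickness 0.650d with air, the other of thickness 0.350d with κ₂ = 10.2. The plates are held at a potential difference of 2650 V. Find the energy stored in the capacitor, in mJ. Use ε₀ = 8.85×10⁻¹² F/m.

A = 642 cm² = 6.42×10⁻² m².
Stacked slabs ⇒ two capacitors in series, each with the full plate area.
C₁ = κ₁ε₀A/d₁ = 1.00 × 8.85×10⁻¹² × 6.42×10⁻² / 3.40×10⁻³ = 1.67×10⁻¹⁰ F.
C₂ = κ₂ε₀A/d₂ = 10.2 × 8.85×10⁻¹² × 6.42×10⁻² / 1.83×10⁻³ = 3.17×10⁻⁹ F.
C = (1/C₁ + 1/C₂)⁻¹ = 1.59×10⁻¹⁰ F.
U = ½CV² = ½ × 1.59×10⁻¹⁰ × (2650)² = 5.57×10⁻⁴ J.

0.557 mJ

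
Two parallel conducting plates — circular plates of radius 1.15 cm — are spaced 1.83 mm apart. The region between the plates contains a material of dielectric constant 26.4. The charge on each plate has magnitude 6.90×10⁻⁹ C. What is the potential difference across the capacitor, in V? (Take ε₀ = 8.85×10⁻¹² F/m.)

A = π(1.15 cm)² = 4.15×10⁻⁴ m².
C = κε₀A/d = 26.4 × 8.85×10⁻¹² × 4.15×10⁻⁴ / 1.83×10⁻³ = 5.30×10⁻¹¹ F.
V = Q/C = 6.90×10⁻⁹ / 5.30×10⁻¹¹ = 1.30×10² V.

V ≈ 130 V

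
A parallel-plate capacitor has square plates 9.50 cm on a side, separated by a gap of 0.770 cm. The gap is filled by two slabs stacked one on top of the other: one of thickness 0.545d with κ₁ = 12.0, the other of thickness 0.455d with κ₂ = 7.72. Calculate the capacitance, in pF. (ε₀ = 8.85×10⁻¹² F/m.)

C ≈ 99.4 pF

A = (9.50 cm)² = 9.03×10⁻³ m².
Stacked slabs ⇒ two capacitors in series, each with the full plate area.
C₁ = κ₁ε₀A/d₁ = 12.0 × 8.85×10⁻¹² × 9.03×10⁻³ / 4.20×10⁻³ = 2.28×10⁻¹⁰ F.
C₂ = κ₂ε₀A/d₂ = 7.72 × 8.85×10⁻¹² × 9.03×10⁻³ / 3.50×10⁻³ = 1.76×10⁻¹⁰ F.
C = (1/C₁ + 1/C₂)⁻¹ = 9.94×10⁻¹¹ F.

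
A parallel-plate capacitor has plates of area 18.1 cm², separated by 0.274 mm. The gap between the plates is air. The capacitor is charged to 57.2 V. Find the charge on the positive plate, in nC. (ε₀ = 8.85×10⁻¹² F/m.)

3.34 nC

A = 18.1 cm² = 1.81×10⁻³ m².
C = ε₀A/d = 8.85×10⁻¹² × 1.81×10⁻³ / 2.74×10⁻⁴ = 5.85×10⁻¹¹ F.
Q = CV = 5.85×10⁻¹¹ × 57.2 = 3.34×10⁻⁹ C.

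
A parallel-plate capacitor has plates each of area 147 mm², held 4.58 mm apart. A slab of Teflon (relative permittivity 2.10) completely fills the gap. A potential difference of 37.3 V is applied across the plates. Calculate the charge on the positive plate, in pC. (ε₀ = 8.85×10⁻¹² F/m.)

22.2 pC

A = 147 mm² = 1.47×10⁻⁴ m².
C = κε₀A/d = 2.10 × 8.85×10⁻¹² × 1.47×10⁻⁴ / 4.58×10⁻³ = 5.97×10⁻¹³ F.
Q = CV = 5.97×10⁻¹³ × 37.3 = 2.22×10⁻¹¹ C.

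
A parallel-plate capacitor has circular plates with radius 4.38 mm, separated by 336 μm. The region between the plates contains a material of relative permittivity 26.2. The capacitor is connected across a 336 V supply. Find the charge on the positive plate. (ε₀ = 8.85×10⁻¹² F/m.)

A = π(4.38 mm)² = 6.03×10⁻⁵ m².
C = κε₀A/d = 26.2 × 8.85×10⁻¹² × 6.03×10⁻⁵ / 3.36×10⁻⁴ = 4.16×10⁻¹¹ F.
Q = CV = 4.16×10⁻¹¹ × 336 = 1.40×10⁻⁸ C.

Q ≈ 14.0 nC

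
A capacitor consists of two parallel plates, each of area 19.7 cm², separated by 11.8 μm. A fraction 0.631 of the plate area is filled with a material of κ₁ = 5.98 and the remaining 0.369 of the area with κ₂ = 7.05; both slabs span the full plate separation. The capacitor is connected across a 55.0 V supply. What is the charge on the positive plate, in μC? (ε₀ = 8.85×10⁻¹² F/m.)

0.518 μC

A = 19.7 cm² = 1.97×10⁻³ m².
Side-by-side slabs ⇒ two capacitors in parallel, each spanning the full gap.
C₁ = κ₁ε₀A₁/d = 5.98 × 8.85×10⁻¹² × 1.24×10⁻³ / 1.18×10⁻⁵ = 5.58×10⁻⁹ F.
C₂ = κ₂ε₀A₂/d = 7.05 × 8.85×10⁻¹² × 7.27×10⁻⁴ / 1.18×10⁻⁵ = 3.84×10⁻⁹ F.
C = C₁ + C₂ = 9.42×10⁻⁹ F.
Q = CV = 9.42×10⁻⁹ × 55.0 = 5.18×10⁻⁷ C.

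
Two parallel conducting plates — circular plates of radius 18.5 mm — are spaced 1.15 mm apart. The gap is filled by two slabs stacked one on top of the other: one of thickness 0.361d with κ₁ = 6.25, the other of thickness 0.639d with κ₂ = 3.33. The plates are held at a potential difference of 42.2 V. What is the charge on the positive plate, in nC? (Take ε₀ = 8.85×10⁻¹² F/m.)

A = π(18.5 mm)² = 1.08×10⁻³ m².
Stacked slabs ⇒ two capacitors in series, each with the full plate area.
C₁ = κ₁ε₀A/d₁ = 6.25 × 8.85×10⁻¹² × 1.08×10⁻³ / 4.15×10⁻⁴ = 1.43×10⁻¹⁰ F.
C₂ = κ₂ε₀A/d₂ = 3.33 × 8.85×10⁻¹² × 1.08×10⁻³ / 7.35×10⁻⁴ = 4.31×10⁻¹¹ F.
C = (1/C₁ + 1/C₂)⁻¹ = 3.31×10⁻¹¹ F.
Q = CV = 3.31×10⁻¹¹ × 42.2 = 1.40×10⁻⁹ C.

1.40 nC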